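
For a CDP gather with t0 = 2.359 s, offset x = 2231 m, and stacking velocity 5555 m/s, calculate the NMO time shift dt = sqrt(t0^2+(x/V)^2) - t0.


x/Vnmo = 2231/5555 = 0.40162
(x/Vnmo)^2 = 0.161299
t0^2 = 5.564881
sqrt(5.564881 + 0.161299) = 2.392944
dt = 2.392944 - 2.359 = 0.033944

0.033944


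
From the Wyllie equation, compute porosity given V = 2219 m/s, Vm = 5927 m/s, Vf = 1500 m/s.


1/V - 1/Vm = 1/2219 - 1/5927 = 0.00028193
1/Vf - 1/Vm = 1/1500 - 1/5927 = 0.00049795
phi = 0.00028193 / 0.00049795 = 0.5662

0.5662


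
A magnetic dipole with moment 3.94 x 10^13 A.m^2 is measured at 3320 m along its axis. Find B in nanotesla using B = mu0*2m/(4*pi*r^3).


m = 3.94 x 10^13 = 39400000000000 A.m^2
2m = 78800000000000 A.m^2
r^3 = 3320^3 = 36594368000
B = (4pi*10^-7) * 78800000000000 / (4*pi * 36594368000) * 1e9
= 99023000.44115 / 459858390686.25 * 1e9
= 215333.6819 nT

215333.6819


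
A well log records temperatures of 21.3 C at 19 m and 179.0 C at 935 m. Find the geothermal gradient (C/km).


dT = 179.0 - 21.3 = 157.7 C
dz = 935 - 19 = 916 m
gradient = dT/dz * 1000 = 157.7/916 * 1000 = 172.1616 C/km

172.1616


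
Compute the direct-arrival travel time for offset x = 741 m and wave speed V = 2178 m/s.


t = x / V
= 741 / 2178
= 0.3402 s

0.3402


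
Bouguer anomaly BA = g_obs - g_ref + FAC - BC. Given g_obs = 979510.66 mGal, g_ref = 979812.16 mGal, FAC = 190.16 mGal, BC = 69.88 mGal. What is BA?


BA = g_obs - g_ref + FAC - BC
= 979510.66 - 979812.16 + 190.16 - 69.88
= -181.22 mGal

-181.22


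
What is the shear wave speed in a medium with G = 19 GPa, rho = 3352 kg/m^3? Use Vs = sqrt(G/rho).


Convert G to Pa: G = 19e9 Pa
Compute G/rho = 19e9 / 3352 = 5668257.7566
Vs = sqrt(5668257.7566) = 2380.81 m/s

2380.81


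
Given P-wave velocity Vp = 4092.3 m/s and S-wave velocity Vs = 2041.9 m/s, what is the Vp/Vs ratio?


Vp/Vs = 4092.3 / 2041.9
= 2.0042

2.0042


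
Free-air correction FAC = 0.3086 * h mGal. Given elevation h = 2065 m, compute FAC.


FAC = 0.3086 * h
= 0.3086 * 2065
= 637.259 mGal

637.259


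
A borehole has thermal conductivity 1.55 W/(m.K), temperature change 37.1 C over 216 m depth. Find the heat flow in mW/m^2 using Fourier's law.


q = k * dT / dz * 1000
= 1.55 * 37.1 / 216 * 1000
= 0.266227 * 1000
= 266.2269 mW/m^2

266.2269


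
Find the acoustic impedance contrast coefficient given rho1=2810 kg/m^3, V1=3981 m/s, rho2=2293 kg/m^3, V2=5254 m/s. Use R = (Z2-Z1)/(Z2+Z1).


Z1 = 2810 * 3981 = 11186610
Z2 = 2293 * 5254 = 12047422
R = (12047422 - 11186610) / (12047422 + 11186610) = 860812 / 23234032 = 0.037

0.037


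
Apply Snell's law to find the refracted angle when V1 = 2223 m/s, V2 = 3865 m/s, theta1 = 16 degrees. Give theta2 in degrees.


sin(theta1) = sin(16 deg) = 0.275637
sin(theta2) = V2/V1 * sin(theta1) = 3865/2223 * 0.275637 = 0.479235
theta2 = arcsin(0.479235) = 28.6354 degrees

28.6354


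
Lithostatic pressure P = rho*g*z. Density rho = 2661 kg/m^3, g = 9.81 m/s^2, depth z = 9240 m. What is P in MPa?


P = rho * g * z / 1e6
= 2661 * 9.81 * 9240 / 1e6
= 241204748.4 / 1e6
= 241.2047 MPa

241.2047


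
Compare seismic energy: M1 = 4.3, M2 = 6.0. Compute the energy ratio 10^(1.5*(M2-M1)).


M2 - M1 = 6.0 - 4.3 = 1.7
1.5 * 1.7 = 2.55
ratio = 10^2.55 = 354.81

354.81


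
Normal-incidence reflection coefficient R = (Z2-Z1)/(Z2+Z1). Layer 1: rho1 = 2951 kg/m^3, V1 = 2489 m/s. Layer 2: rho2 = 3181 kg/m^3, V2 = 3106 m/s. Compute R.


Z1 = 2951 * 2489 = 7345039
Z2 = 3181 * 3106 = 9880186
R = (9880186 - 7345039) / (9880186 + 7345039) = 2535147 / 17225225 = 0.1472

0.1472


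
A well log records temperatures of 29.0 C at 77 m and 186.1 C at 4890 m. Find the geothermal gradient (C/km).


dT = 186.1 - 29.0 = 157.1 C
dz = 4890 - 77 = 4813 m
gradient = dT/dz * 1000 = 157.1/4813 * 1000 = 32.6408 C/km

32.6408


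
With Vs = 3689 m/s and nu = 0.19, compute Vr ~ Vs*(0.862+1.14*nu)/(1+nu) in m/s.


Numerator factor = 0.862 + 1.14*0.19 = 1.0786
Denominator = 1 + 0.19 = 1.19
Vr = 3689 * 1.0786 / 1.19 = 3343.66 m/s

3343.66


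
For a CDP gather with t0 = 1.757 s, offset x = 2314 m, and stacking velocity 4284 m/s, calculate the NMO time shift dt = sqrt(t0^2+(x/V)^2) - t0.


x/Vnmo = 2314/4284 = 0.540149
(x/Vnmo)^2 = 0.291761
t0^2 = 3.087049
sqrt(3.087049 + 0.291761) = 1.838154
dt = 1.838154 - 1.757 = 0.081154

0.081154


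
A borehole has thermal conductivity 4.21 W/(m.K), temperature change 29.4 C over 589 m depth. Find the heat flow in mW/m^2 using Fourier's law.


q = k * dT / dz * 1000
= 4.21 * 29.4 / 589 * 1000
= 0.210143 * 1000
= 210.1426 mW/m^2

210.1426


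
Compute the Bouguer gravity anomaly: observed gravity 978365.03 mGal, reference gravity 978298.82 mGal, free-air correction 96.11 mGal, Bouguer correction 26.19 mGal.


BA = g_obs - g_ref + FAC - BC
= 978365.03 - 978298.82 + 96.11 - 26.19
= 136.13 mGal

136.13


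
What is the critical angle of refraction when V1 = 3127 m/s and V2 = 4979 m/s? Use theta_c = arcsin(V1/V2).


V1/V2 = 3127/4979 = 0.628038
theta_c = arcsin(0.628038) = 38.9055 degrees

38.9055


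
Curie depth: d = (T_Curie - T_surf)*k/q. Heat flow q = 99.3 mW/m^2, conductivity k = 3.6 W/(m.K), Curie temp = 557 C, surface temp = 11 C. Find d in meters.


T_Curie - T_surf = 557 - 11 = 546 C
Convert q to W/m^2: 99.3 mW/m^2 = 0.0993 W/m^2
d = 546 * 3.6 / 0.0993 = 19794.56 m

19794.56


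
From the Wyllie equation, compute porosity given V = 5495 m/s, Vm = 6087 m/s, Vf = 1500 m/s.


1/V - 1/Vm = 1/5495 - 1/6087 = 1.77e-05
1/Vf - 1/Vm = 1/1500 - 1/6087 = 0.00050238
phi = 1.77e-05 / 0.00050238 = 0.0352

0.0352


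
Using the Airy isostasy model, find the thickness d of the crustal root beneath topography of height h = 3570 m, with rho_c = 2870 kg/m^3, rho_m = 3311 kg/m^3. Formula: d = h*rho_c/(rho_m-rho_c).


rho_m - rho_c = 3311 - 2870 = 441
d = 3570 * 2870 / 441
= 10245900 / 441
= 23233.33 m

23233.33


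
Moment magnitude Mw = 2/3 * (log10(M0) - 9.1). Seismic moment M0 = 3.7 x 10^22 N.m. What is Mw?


log10(M0) = log10(3.7 x 10^22) = 22.5682
Mw = 2/3 * (22.5682 - 9.1)
= 2/3 * 13.4682
= 8.98

8.98


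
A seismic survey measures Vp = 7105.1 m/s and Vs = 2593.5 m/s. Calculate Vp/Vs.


Vp/Vs = 7105.1 / 2593.5
= 2.7396

2.7396


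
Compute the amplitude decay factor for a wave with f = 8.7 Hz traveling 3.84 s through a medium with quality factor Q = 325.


pi*f*t/Q = pi*8.7*3.84/325 = 0.322936
A/A0 = exp(-0.322936) = 0.72402

0.72402


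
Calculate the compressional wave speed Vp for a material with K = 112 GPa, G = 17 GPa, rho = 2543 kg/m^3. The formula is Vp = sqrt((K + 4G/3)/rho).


First compute the effective modulus:
K + 4G/3 = 112e9 + 4*17e9/3 = 134666666666.67 Pa
Then divide by density:
134666666666.67 / 2543 = 52955826.4517 Pa/(kg/m^3)
Take the square root:
Vp = sqrt(52955826.4517) = 7277.08 m/s

7277.08


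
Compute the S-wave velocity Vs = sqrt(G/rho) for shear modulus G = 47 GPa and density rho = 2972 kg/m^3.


Convert G to Pa: G = 47e9 Pa
Compute G/rho = 47e9 / 2972 = 15814266.4872
Vs = sqrt(15814266.4872) = 3976.72 m/s

3976.72


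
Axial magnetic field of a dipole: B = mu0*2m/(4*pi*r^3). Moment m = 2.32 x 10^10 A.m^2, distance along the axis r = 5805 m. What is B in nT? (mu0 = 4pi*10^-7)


m = 2.32 x 10^10 = 23200000000 A.m^2
2m = 46400000000 A.m^2
r^3 = 5805^3 = 195617035125
B = (4pi*10^-7) * 46400000000 / (4*pi * 195617035125) * 1e9
= 58307.959651 / 2458196161862.87 * 1e9
= 23.7198 nT

23.7198


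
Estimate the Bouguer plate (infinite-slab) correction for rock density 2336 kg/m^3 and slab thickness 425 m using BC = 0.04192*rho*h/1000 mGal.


BC = 0.04192 * rho * h / 1000
= 0.04192 * 2336 * 425 / 1000
= 41.6182 mGal

41.6182


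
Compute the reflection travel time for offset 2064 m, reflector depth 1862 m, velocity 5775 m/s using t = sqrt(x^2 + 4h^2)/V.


x^2 + 4h^2 = 2064^2 + 4*1862^2 = 4260096 + 13868176 = 18128272
sqrt(18128272) = 4257.7309
t = 4257.7309 / 5775 = 0.7373 s

0.7373


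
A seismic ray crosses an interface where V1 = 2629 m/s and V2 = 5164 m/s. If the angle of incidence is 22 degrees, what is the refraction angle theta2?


sin(theta1) = sin(22 deg) = 0.374607
sin(theta2) = V2/V1 * sin(theta1) = 5164/2629 * 0.374607 = 0.735819
theta2 = arcsin(0.735819) = 47.3765 degrees

47.3765


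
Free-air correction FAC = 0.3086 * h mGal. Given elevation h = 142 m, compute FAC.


FAC = 0.3086 * h
= 0.3086 * 142
= 43.8212 mGal

43.8212


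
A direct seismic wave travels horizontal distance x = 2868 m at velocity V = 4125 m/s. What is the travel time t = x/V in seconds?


t = x / V
= 2868 / 4125
= 0.6953 s

0.6953


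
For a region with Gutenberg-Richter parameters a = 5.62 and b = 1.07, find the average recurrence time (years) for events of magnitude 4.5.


log10(N) = 5.62 - 1.07*4.5 = 0.805
N = 10^0.805 = 6.382635
T = 1/N = 1/6.382635 = 0.1567 years

0.1567


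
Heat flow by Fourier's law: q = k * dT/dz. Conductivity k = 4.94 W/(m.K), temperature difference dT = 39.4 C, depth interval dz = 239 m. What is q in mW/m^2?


q = k * dT / dz * 1000
= 4.94 * 39.4 / 239 * 1000
= 0.814377 * 1000
= 814.3766 mW/m^2

814.3766


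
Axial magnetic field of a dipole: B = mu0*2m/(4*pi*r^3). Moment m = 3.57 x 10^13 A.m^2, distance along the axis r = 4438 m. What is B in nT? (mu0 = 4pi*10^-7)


m = 3.57 x 10^13 = 35700000000000 A.m^2
2m = 71400000000000 A.m^2
r^3 = 4438^3 = 87410155672
B = (4pi*10^-7) * 71400000000000 / (4*pi * 87410155672) * 1e9
= 89723886.186524 / 1098428411633.18 * 1e9
= 81683.8724 nT

81683.8724


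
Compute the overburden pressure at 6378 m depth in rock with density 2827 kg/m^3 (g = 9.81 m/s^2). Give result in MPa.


P = rho * g * z / 1e6
= 2827 * 9.81 * 6378 / 1e6
= 176880244.86 / 1e6
= 176.8802 MPa

176.8802


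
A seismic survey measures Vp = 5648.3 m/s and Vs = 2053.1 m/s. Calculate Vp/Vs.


Vp/Vs = 5648.3 / 2053.1
= 2.7511

2.7511


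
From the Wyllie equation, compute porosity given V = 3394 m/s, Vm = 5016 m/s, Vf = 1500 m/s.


1/V - 1/Vm = 1/3394 - 1/5016 = 9.528e-05
1/Vf - 1/Vm = 1/1500 - 1/5016 = 0.0004673
phi = 9.528e-05 / 0.0004673 = 0.2039

0.2039


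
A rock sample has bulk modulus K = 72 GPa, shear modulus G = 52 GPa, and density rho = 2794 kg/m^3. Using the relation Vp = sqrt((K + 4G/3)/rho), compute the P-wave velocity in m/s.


First compute the effective modulus:
K + 4G/3 = 72e9 + 4*52e9/3 = 141333333333.33 Pa
Then divide by density:
141333333333.33 / 2794 = 50584586.0177 Pa/(kg/m^3)
Take the square root:
Vp = sqrt(50584586.0177) = 7112.28 m/s

7112.28


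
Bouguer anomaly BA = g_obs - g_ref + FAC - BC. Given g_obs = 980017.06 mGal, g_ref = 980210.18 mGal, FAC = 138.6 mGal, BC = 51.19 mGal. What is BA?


BA = g_obs - g_ref + FAC - BC
= 980017.06 - 980210.18 + 138.6 - 51.19
= -105.71 mGal

-105.71


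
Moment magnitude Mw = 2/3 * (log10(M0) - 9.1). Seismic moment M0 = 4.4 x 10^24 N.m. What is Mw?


log10(M0) = log10(4.4 x 10^24) = 24.6435
Mw = 2/3 * (24.6435 - 9.1)
= 2/3 * 15.5435
= 10.36

10.36


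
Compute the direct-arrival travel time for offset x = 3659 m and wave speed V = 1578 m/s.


t = x / V
= 3659 / 1578
= 2.3188 s

2.3188


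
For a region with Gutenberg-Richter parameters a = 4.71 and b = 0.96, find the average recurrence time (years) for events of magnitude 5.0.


log10(N) = 4.71 - 0.96*5.0 = -0.09
N = 10^-0.09 = 0.812831
T = 1/N = 1/0.812831 = 1.2303 years

1.2303


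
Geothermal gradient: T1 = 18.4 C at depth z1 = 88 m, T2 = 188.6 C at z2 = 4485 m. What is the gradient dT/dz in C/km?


dT = 188.6 - 18.4 = 170.2 C
dz = 4485 - 88 = 4397 m
gradient = dT/dz * 1000 = 170.2/4397 * 1000 = 38.7082 C/km

38.7082


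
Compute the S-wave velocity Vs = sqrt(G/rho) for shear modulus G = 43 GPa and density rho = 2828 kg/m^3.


Convert G to Pa: G = 43e9 Pa
Compute G/rho = 43e9 / 2828 = 15205091.9378
Vs = sqrt(15205091.9378) = 3899.37 m/s

3899.37


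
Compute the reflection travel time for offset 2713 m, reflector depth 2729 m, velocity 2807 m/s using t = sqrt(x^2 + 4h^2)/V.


x^2 + 4h^2 = 2713^2 + 4*2729^2 = 7360369 + 29789764 = 37150133
sqrt(37150133) = 6095.0909
t = 6095.0909 / 2807 = 2.1714 s

2.1714


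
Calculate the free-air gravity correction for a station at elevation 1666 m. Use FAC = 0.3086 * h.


FAC = 0.3086 * h
= 0.3086 * 1666
= 514.1276 mGal

514.1276


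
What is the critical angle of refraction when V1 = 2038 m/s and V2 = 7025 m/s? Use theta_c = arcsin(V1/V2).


V1/V2 = 2038/7025 = 0.290107
theta_c = arcsin(0.290107) = 16.8643 degrees

16.8643


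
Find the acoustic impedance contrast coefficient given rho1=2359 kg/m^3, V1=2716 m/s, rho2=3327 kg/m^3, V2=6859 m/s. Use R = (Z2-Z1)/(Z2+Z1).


Z1 = 2359 * 2716 = 6407044
Z2 = 3327 * 6859 = 22819893
R = (22819893 - 6407044) / (22819893 + 6407044) = 16412849 / 29226937 = 0.5616

0.5616


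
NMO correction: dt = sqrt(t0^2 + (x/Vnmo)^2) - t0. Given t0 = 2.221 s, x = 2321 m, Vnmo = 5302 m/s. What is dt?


x/Vnmo = 2321/5302 = 0.437759
(x/Vnmo)^2 = 0.191633
t0^2 = 4.932841
sqrt(4.932841 + 0.191633) = 2.26373
dt = 2.26373 - 2.221 = 0.04273

0.04273


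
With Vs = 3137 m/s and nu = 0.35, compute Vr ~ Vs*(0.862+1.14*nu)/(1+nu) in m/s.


Numerator factor = 0.862 + 1.14*0.35 = 1.261
Denominator = 1 + 0.35 = 1.35
Vr = 3137 * 1.261 / 1.35 = 2930.19 m/s

2930.19


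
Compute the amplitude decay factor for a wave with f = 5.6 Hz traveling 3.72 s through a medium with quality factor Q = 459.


pi*f*t/Q = pi*5.6*3.72/459 = 0.142583
A/A0 = exp(-0.142583) = 0.867115

0.867115


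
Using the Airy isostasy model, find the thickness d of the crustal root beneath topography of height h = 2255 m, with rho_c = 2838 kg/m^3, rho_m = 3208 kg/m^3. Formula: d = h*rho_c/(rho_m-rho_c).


rho_m - rho_c = 3208 - 2838 = 370
d = 2255 * 2838 / 370
= 6399690 / 370
= 17296.46 m

17296.46


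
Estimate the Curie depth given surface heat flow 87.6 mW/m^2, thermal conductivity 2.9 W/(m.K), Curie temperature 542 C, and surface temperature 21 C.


T_Curie - T_surf = 542 - 21 = 521 C
Convert q to W/m^2: 87.6 mW/m^2 = 0.0876 W/m^2
d = 521 * 2.9 / 0.0876 = 17247.72 m

17247.72


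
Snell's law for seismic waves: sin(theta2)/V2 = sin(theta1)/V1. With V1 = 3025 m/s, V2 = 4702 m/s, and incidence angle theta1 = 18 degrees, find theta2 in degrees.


sin(theta1) = sin(18 deg) = 0.309017
sin(theta2) = V2/V1 * sin(theta1) = 4702/3025 * 0.309017 = 0.48033
theta2 = arcsin(0.48033) = 28.7069 degrees

28.7069


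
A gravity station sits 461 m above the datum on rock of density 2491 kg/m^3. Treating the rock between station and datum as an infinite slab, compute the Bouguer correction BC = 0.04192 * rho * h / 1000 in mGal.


BC = 0.04192 * rho * h / 1000
= 0.04192 * 2491 * 461 / 1000
= 48.1389 mGal

48.1389


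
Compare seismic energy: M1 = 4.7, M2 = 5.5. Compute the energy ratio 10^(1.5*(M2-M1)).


M2 - M1 = 5.5 - 4.7 = 0.8
1.5 * 0.8 = 1.2
ratio = 10^1.2 = 15.85

15.85


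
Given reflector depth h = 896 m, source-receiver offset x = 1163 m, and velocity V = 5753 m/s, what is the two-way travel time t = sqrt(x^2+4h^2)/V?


x^2 + 4h^2 = 1163^2 + 4*896^2 = 1352569 + 3211264 = 4563833
sqrt(4563833) = 2136.3129
t = 2136.3129 / 5753 = 0.3713 s

0.3713


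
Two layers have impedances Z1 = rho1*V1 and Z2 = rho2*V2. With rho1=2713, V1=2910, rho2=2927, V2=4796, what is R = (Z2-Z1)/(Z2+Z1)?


Z1 = 2713 * 2910 = 7894830
Z2 = 2927 * 4796 = 14037892
R = (14037892 - 7894830) / (14037892 + 7894830) = 6143062 / 21932722 = 0.2801

0.2801


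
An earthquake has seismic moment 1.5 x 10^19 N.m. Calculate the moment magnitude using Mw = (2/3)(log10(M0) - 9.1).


log10(M0) = log10(1.5 x 10^19) = 19.1761
Mw = 2/3 * (19.1761 - 9.1)
= 2/3 * 10.0761
= 6.72

6.72


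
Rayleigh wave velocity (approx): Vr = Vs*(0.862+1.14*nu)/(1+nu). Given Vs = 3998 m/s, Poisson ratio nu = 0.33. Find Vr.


Numerator factor = 0.862 + 1.14*0.33 = 1.2382
Denominator = 1 + 0.33 = 1.33
Vr = 3998 * 1.2382 / 1.33 = 3722.05 m/s

3722.05


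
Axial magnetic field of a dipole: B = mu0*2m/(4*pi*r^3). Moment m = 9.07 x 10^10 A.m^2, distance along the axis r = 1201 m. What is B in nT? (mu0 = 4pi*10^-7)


m = 9.07 x 10^10 = 90700000000 A.m^2
2m = 181400000000 A.m^2
r^3 = 1201^3 = 1732323601
B = (4pi*10^-7) * 181400000000 / (4*pi * 1732323601) * 1e9
= 227953.962944 / 21769020394.17 * 1e9
= 10471.4847 nT

10471.4847


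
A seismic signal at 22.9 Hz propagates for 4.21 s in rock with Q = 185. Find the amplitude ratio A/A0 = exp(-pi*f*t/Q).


pi*f*t/Q = pi*22.9*4.21/185 = 1.637177
A/A0 = exp(-1.637177) = 0.194528

0.194528


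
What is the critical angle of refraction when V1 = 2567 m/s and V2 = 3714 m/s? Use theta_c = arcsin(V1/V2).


V1/V2 = 2567/3714 = 0.691169
theta_c = arcsin(0.691169) = 43.7227 degrees

43.7227


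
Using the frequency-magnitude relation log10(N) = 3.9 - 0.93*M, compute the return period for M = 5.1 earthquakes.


log10(N) = 3.9 - 0.93*5.1 = -0.843
N = 10^-0.843 = 0.143549
T = 1/N = 1/0.143549 = 6.9663 years

6.9663


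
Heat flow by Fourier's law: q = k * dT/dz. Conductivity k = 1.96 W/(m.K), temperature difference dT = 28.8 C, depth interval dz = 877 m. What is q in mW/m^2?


q = k * dT / dz * 1000
= 1.96 * 28.8 / 877 * 1000
= 0.064365 * 1000
= 64.3649 mW/m^2

64.3649


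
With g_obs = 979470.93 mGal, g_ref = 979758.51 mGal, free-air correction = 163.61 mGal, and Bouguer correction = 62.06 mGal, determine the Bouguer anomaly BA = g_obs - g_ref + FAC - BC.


BA = g_obs - g_ref + FAC - BC
= 979470.93 - 979758.51 + 163.61 - 62.06
= -186.03 mGal

-186.03


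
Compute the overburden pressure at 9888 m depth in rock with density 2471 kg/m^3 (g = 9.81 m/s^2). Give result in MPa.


P = rho * g * z / 1e6
= 2471 * 9.81 * 9888 / 1e6
= 239690162.88 / 1e6
= 239.6902 MPa

239.6902


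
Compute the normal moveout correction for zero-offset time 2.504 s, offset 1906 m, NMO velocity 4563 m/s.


x/Vnmo = 1906/4563 = 0.417708
(x/Vnmo)^2 = 0.17448
t0^2 = 6.270016
sqrt(6.270016 + 0.17448) = 2.538601
dt = 2.538601 - 2.504 = 0.034601

0.034601


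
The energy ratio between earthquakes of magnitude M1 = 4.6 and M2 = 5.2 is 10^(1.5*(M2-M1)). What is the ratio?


M2 - M1 = 5.2 - 4.6 = 0.6
1.5 * 0.6 = 0.9
ratio = 10^0.9 = 7.94

7.94


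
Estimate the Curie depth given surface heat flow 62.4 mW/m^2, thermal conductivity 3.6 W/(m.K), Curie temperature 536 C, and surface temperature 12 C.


T_Curie - T_surf = 536 - 12 = 524 C
Convert q to W/m^2: 62.4 mW/m^2 = 0.0624 W/m^2
d = 524 * 3.6 / 0.0624 = 30230.77 m

30230.77


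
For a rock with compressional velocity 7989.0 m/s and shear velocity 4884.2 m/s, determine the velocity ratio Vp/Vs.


Vp/Vs = 7989.0 / 4884.2
= 1.6357

1.6357


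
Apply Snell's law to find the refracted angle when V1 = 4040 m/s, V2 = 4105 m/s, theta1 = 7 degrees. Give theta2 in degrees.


sin(theta1) = sin(7 deg) = 0.121869
sin(theta2) = V2/V1 * sin(theta1) = 4105/4040 * 0.121869 = 0.12383
theta2 = arcsin(0.12383) = 7.1132 degrees

7.1132


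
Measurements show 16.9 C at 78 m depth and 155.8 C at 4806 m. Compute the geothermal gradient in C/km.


dT = 155.8 - 16.9 = 138.9 C
dz = 4806 - 78 = 4728 m
gradient = dT/dz * 1000 = 138.9/4728 * 1000 = 29.3782 C/km

29.3782


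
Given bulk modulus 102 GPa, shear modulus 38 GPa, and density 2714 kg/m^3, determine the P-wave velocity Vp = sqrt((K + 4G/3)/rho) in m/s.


First compute the effective modulus:
K + 4G/3 = 102e9 + 4*38e9/3 = 152666666666.67 Pa
Then divide by density:
152666666666.67 / 2714 = 56251535.2493 Pa/(kg/m^3)
Take the square root:
Vp = sqrt(56251535.2493) = 7500.1 m/s

7500.1


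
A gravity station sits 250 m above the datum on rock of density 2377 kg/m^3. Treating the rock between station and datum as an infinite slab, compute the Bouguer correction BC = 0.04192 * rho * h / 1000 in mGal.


BC = 0.04192 * rho * h / 1000
= 0.04192 * 2377 * 250 / 1000
= 24.911 mGal

24.911


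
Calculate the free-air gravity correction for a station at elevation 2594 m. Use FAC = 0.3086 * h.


FAC = 0.3086 * h
= 0.3086 * 2594
= 800.5084 mGal

800.5084


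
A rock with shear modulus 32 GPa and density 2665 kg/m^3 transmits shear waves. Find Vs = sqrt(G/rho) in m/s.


Convert G to Pa: G = 32e9 Pa
Compute G/rho = 32e9 / 2665 = 12007504.6904
Vs = sqrt(12007504.6904) = 3465.18 m/s

3465.18


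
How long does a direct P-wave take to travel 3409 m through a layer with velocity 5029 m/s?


t = x / V
= 3409 / 5029
= 0.6779 s

0.6779


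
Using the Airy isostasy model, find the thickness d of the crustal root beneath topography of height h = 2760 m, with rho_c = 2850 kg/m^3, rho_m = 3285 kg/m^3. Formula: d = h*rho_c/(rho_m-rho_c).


rho_m - rho_c = 3285 - 2850 = 435
d = 2760 * 2850 / 435
= 7866000 / 435
= 18082.76 m

18082.76


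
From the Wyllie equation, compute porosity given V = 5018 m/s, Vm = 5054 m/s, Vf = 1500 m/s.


1/V - 1/Vm = 1/5018 - 1/5054 = 1.42e-06
1/Vf - 1/Vm = 1/1500 - 1/5054 = 0.0004688
phi = 1.42e-06 / 0.0004688 = 0.003

0.003


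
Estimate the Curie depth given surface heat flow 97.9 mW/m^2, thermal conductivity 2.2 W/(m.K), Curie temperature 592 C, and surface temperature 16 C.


T_Curie - T_surf = 592 - 16 = 576 C
Convert q to W/m^2: 97.9 mW/m^2 = 0.0979 W/m^2
d = 576 * 2.2 / 0.0979 = 12943.82 m

12943.82


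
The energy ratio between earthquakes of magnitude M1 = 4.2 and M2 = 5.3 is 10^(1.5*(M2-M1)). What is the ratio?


M2 - M1 = 5.3 - 4.2 = 1.1
1.5 * 1.1 = 1.65
ratio = 10^1.65 = 44.67

44.67


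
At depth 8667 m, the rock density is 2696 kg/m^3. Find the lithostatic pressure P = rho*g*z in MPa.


P = rho * g * z / 1e6
= 2696 * 9.81 * 8667 / 1e6
= 229222735.92 / 1e6
= 229.2227 MPa

229.2227


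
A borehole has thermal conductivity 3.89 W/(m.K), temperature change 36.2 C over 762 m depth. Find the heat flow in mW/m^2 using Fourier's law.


q = k * dT / dz * 1000
= 3.89 * 36.2 / 762 * 1000
= 0.184801 * 1000
= 184.8005 mW/m^2

184.8005


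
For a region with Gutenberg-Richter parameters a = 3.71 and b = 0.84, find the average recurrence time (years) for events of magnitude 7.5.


log10(N) = 3.71 - 0.84*7.5 = -2.59
N = 10^-2.59 = 0.00257
T = 1/N = 1/0.00257 = 389.0451 years

389.0451


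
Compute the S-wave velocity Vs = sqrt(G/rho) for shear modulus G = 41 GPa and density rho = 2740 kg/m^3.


Convert G to Pa: G = 41e9 Pa
Compute G/rho = 41e9 / 2740 = 14963503.6496
Vs = sqrt(14963503.6496) = 3868.27 m/s

3868.27


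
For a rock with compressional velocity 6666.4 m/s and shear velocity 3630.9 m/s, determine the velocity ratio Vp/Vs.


Vp/Vs = 6666.4 / 3630.9
= 1.836

1.836


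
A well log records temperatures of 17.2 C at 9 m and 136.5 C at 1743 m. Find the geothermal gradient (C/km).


dT = 136.5 - 17.2 = 119.3 C
dz = 1743 - 9 = 1734 m
gradient = dT/dz * 1000 = 119.3/1734 * 1000 = 68.8005 C/km

68.8005


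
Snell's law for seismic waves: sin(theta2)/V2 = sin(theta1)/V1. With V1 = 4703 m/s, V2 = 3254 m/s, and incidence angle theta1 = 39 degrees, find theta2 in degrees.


sin(theta1) = sin(39 deg) = 0.62932
sin(theta2) = V2/V1 * sin(theta1) = 3254/4703 * 0.62932 = 0.435426
theta2 = arcsin(0.435426) = 25.8124 degrees

25.8124


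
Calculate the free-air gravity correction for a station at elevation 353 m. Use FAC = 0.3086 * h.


FAC = 0.3086 * h
= 0.3086 * 353
= 108.9358 mGal

108.9358


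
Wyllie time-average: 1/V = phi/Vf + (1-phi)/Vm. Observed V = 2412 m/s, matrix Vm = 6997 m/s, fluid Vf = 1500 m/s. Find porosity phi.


1/V - 1/Vm = 1/2412 - 1/6997 = 0.00027168
1/Vf - 1/Vm = 1/1500 - 1/6997 = 0.00052375
phi = 0.00027168 / 0.00052375 = 0.5187

0.5187


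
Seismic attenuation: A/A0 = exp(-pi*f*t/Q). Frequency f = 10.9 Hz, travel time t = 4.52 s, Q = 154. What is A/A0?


pi*f*t/Q = pi*10.9*4.52/154 = 1.005065
A/A0 = exp(-1.005065) = 0.366021

0.366021


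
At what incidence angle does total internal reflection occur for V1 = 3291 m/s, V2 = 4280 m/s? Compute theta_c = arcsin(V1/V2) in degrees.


V1/V2 = 3291/4280 = 0.768925
theta_c = arcsin(0.768925) = 50.2575 degrees

50.2575


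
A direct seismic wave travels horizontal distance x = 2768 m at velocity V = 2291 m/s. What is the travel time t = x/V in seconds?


t = x / V
= 2768 / 2291
= 1.2082 s

1.2082


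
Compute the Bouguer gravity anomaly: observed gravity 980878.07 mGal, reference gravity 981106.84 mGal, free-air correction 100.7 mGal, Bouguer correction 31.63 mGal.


BA = g_obs - g_ref + FAC - BC
= 980878.07 - 981106.84 + 100.7 - 31.63
= -159.7 mGal

-159.7


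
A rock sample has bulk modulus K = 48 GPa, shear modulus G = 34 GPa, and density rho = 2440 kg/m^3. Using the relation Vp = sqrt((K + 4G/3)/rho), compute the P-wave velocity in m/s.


First compute the effective modulus:
K + 4G/3 = 48e9 + 4*34e9/3 = 93333333333.33 Pa
Then divide by density:
93333333333.33 / 2440 = 38251366.1202 Pa/(kg/m^3)
Take the square root:
Vp = sqrt(38251366.1202) = 6184.77 m/s

6184.77


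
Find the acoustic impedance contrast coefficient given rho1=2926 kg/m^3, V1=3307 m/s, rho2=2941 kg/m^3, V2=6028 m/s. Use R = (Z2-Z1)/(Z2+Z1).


Z1 = 2926 * 3307 = 9676282
Z2 = 2941 * 6028 = 17728348
R = (17728348 - 9676282) / (17728348 + 9676282) = 8052066 / 27404630 = 0.2938

0.2938


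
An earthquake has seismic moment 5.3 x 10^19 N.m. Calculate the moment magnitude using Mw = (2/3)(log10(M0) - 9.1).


log10(M0) = log10(5.3 x 10^19) = 19.7243
Mw = 2/3 * (19.7243 - 9.1)
= 2/3 * 10.6243
= 7.08

7.08


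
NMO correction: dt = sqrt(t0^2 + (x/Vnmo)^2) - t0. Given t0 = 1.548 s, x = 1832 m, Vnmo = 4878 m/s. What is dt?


x/Vnmo = 1832/4878 = 0.375564
(x/Vnmo)^2 = 0.141048
t0^2 = 2.396304
sqrt(2.396304 + 0.141048) = 1.592907
dt = 1.592907 - 1.548 = 0.044907

0.044907


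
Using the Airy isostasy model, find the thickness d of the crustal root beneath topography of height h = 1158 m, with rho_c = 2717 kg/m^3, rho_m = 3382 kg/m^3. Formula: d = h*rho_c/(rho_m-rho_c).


rho_m - rho_c = 3382 - 2717 = 665
d = 1158 * 2717 / 665
= 3146286 / 665
= 4731.26 m

4731.26


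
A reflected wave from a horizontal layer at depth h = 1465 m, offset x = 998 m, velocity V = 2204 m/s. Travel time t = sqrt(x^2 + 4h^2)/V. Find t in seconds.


x^2 + 4h^2 = 998^2 + 4*1465^2 = 996004 + 8584900 = 9580904
sqrt(9580904) = 3095.3035
t = 3095.3035 / 2204 = 1.4044 s

1.4044


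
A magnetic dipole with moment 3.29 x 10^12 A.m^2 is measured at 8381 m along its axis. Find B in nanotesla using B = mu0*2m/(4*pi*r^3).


m = 3.29 x 10^12 = 3290000000000 A.m^2
2m = 6580000000000 A.m^2
r^3 = 8381^3 = 588691170341
B = (4pi*10^-7) * 6580000000000 / (4*pi * 588691170341) * 1e9
= 8268671.864248 / 7397711423905.85 * 1e9
= 1117.7338 nT

1117.7338


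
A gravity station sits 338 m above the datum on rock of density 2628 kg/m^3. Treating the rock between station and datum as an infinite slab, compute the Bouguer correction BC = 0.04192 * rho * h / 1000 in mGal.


BC = 0.04192 * rho * h / 1000
= 0.04192 * 2628 * 338 / 1000
= 37.236 mGal

37.236


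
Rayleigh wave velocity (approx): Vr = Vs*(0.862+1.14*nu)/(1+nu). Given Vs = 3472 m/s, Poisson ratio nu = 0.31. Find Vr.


Numerator factor = 0.862 + 1.14*0.31 = 1.2154
Denominator = 1 + 0.31 = 1.31
Vr = 3472 * 1.2154 / 1.31 = 3221.27 m/s

3221.27


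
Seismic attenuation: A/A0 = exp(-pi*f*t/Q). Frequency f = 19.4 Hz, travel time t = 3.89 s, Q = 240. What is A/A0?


pi*f*t/Q = pi*19.4*3.89/240 = 0.987848
A/A0 = exp(-0.987848) = 0.372377

0.372377


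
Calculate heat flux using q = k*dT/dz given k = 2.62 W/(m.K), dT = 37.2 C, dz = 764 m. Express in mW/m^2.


q = k * dT / dz * 1000
= 2.62 * 37.2 / 764 * 1000
= 0.127571 * 1000
= 127.5707 mW/m^2

127.5707


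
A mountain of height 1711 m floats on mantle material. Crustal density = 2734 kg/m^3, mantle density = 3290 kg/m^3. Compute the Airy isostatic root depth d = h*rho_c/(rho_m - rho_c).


rho_m - rho_c = 3290 - 2734 = 556
d = 1711 * 2734 / 556
= 4677874 / 556
= 8413.44 m

8413.44


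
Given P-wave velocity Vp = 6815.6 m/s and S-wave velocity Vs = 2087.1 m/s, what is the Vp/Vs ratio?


Vp/Vs = 6815.6 / 2087.1
= 3.2656

3.2656


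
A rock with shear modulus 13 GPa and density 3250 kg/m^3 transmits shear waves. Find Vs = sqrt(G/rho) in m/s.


Convert G to Pa: G = 13e9 Pa
Compute G/rho = 13e9 / 3250 = 4000000.0
Vs = sqrt(4000000.0) = 2000.0 m/s

2000.0


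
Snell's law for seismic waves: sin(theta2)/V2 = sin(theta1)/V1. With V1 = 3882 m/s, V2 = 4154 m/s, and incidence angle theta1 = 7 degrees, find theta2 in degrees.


sin(theta1) = sin(7 deg) = 0.121869
sin(theta2) = V2/V1 * sin(theta1) = 4154/3882 * 0.121869 = 0.130408
theta2 = arcsin(0.130408) = 7.4932 degrees

7.4932


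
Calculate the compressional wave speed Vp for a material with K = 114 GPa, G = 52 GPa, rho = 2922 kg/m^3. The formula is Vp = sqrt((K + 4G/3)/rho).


First compute the effective modulus:
K + 4G/3 = 114e9 + 4*52e9/3 = 183333333333.33 Pa
Then divide by density:
183333333333.33 / 2922 = 62742413.8718 Pa/(kg/m^3)
Take the square root:
Vp = sqrt(62742413.8718) = 7921.01 m/s

7921.01


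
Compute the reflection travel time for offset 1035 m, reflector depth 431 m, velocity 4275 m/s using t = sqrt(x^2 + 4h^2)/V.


x^2 + 4h^2 = 1035^2 + 4*431^2 = 1071225 + 743044 = 1814269
sqrt(1814269) = 1346.948
t = 1346.948 / 4275 = 0.3151 s

0.3151


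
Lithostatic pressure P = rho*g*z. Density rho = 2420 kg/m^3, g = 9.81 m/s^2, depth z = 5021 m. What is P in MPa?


P = rho * g * z / 1e6
= 2420 * 9.81 * 5021 / 1e6
= 119199544.2 / 1e6
= 119.1995 MPa

119.1995


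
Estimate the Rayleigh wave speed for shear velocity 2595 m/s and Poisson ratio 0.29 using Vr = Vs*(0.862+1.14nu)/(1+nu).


Numerator factor = 0.862 + 1.14*0.29 = 1.1926
Denominator = 1 + 0.29 = 1.29
Vr = 2595 * 1.1926 / 1.29 = 2399.07 m/s

2399.07


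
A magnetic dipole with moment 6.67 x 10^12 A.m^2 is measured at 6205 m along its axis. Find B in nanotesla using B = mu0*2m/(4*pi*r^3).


m = 6.67 x 10^12 = 6670000000000 A.m^2
2m = 13340000000000 A.m^2
r^3 = 6205^3 = 238905065125
B = (4pi*10^-7) * 13340000000000 / (4*pi * 238905065125) * 1e9
= 16763538.399555 / 3002169590008.36 * 1e9
= 5583.8079 nT

5583.8079


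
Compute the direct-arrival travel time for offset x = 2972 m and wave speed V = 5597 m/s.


t = x / V
= 2972 / 5597
= 0.531 s

0.531


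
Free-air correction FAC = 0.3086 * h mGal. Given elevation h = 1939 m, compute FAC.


FAC = 0.3086 * h
= 0.3086 * 1939
= 598.3754 mGal

598.3754


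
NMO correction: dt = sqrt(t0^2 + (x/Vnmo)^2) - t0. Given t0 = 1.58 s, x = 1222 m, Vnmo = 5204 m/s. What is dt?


x/Vnmo = 1222/5204 = 0.234819
(x/Vnmo)^2 = 0.05514
t0^2 = 2.4964
sqrt(2.4964 + 0.05514) = 1.597354
dt = 1.597354 - 1.58 = 0.017354

0.017354


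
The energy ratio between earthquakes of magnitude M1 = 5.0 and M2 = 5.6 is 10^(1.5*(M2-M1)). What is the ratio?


M2 - M1 = 5.6 - 5.0 = 0.6
1.5 * 0.6 = 0.9
ratio = 10^0.9 = 7.94

7.94


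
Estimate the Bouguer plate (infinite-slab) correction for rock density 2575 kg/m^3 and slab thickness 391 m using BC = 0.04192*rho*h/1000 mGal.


BC = 0.04192 * rho * h / 1000
= 0.04192 * 2575 * 391 / 1000
= 42.2061 mGal

42.2061


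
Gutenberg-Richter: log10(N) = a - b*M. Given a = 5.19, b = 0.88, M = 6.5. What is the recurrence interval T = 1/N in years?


log10(N) = 5.19 - 0.88*6.5 = -0.53
N = 10^-0.53 = 0.295121
T = 1/N = 1/0.295121 = 3.3884 years

3.3884


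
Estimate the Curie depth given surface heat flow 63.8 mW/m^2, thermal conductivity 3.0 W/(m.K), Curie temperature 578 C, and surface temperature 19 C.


T_Curie - T_surf = 578 - 19 = 559 C
Convert q to W/m^2: 63.8 mW/m^2 = 0.0638 W/m^2
d = 559 * 3.0 / 0.0638 = 26285.27 m

26285.27


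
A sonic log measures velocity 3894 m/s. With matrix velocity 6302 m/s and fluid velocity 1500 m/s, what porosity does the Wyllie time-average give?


1/V - 1/Vm = 1/3894 - 1/6302 = 9.813e-05
1/Vf - 1/Vm = 1/1500 - 1/6302 = 0.00050799
phi = 9.813e-05 / 0.00050799 = 0.1932

0.1932


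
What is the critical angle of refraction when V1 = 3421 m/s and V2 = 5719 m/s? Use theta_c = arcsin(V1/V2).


V1/V2 = 3421/5719 = 0.598182
theta_c = arcsin(0.598182) = 36.7398 degrees

36.7398


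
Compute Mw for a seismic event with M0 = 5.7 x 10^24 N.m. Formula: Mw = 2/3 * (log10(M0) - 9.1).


log10(M0) = log10(5.7 x 10^24) = 24.7559
Mw = 2/3 * (24.7559 - 9.1)
= 2/3 * 15.6559
= 10.44

10.44


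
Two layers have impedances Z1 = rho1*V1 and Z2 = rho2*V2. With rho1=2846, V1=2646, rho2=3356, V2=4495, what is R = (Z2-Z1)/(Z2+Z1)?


Z1 = 2846 * 2646 = 7530516
Z2 = 3356 * 4495 = 15085220
R = (15085220 - 7530516) / (15085220 + 7530516) = 7554704 / 22615736 = 0.334

0.334


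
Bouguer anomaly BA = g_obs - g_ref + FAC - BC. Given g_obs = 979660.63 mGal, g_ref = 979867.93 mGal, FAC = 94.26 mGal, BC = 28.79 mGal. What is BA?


BA = g_obs - g_ref + FAC - BC
= 979660.63 - 979867.93 + 94.26 - 28.79
= -141.83 mGal

-141.83


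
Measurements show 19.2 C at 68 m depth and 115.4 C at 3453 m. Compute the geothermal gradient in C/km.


dT = 115.4 - 19.2 = 96.2 C
dz = 3453 - 68 = 3385 m
gradient = dT/dz * 1000 = 96.2/3385 * 1000 = 28.4195 C/km

28.4195


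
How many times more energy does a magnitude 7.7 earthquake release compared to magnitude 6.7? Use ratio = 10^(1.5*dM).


M2 - M1 = 7.7 - 6.7 = 1.0
1.5 * 1.0 = 1.5
ratio = 10^1.5 = 31.62

31.62


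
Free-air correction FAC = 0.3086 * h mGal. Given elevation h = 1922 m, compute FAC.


FAC = 0.3086 * h
= 0.3086 * 1922
= 593.1292 mGal

593.1292


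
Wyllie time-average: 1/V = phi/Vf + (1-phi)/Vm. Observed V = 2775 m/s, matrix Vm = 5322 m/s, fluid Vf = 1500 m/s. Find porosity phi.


1/V - 1/Vm = 1/2775 - 1/5322 = 0.00017246
1/Vf - 1/Vm = 1/1500 - 1/5322 = 0.00047877
phi = 0.00017246 / 0.00047877 = 0.3602

0.3602


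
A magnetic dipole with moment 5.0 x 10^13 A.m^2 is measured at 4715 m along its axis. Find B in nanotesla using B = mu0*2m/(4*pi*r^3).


m = 5.0 x 10^13 = 50000000000000 A.m^2
2m = 100000000000000 A.m^2
r^3 = 4715^3 = 104820225875
B = (4pi*10^-7) * 100000000000000 / (4*pi * 104820225875) * 1e9
= 125663706.143592 / 1317209806226.09 * 1e9
= 95401.4353 nT

95401.4353


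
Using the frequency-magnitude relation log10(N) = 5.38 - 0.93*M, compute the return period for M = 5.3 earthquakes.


log10(N) = 5.38 - 0.93*5.3 = 0.451
N = 10^0.451 = 2.82488
T = 1/N = 1/2.82488 = 0.354 years

0.354


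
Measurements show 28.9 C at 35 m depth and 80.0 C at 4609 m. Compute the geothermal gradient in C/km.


dT = 80.0 - 28.9 = 51.1 C
dz = 4609 - 35 = 4574 m
gradient = dT/dz * 1000 = 51.1/4574 * 1000 = 11.1718 C/km

11.1718


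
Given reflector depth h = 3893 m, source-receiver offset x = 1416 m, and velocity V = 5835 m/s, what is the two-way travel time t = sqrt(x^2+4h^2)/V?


x^2 + 4h^2 = 1416^2 + 4*3893^2 = 2005056 + 60621796 = 62626852
sqrt(62626852) = 7913.7129
t = 7913.7129 / 5835 = 1.3562 s

1.3562


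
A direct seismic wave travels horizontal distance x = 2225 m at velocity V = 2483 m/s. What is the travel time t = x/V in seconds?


t = x / V
= 2225 / 2483
= 0.8961 s

0.8961


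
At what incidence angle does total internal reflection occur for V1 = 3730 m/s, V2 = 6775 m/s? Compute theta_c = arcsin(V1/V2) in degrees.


V1/V2 = 3730/6775 = 0.550554
theta_c = arcsin(0.550554) = 33.405 degrees

33.405


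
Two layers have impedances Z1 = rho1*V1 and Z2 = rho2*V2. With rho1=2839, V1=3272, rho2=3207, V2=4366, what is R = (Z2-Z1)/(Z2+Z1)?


Z1 = 2839 * 3272 = 9289208
Z2 = 3207 * 4366 = 14001762
R = (14001762 - 9289208) / (14001762 + 9289208) = 4712554 / 23290970 = 0.2023

0.2023


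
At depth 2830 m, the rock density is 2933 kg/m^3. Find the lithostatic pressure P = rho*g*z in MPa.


P = rho * g * z / 1e6
= 2933 * 9.81 * 2830 / 1e6
= 81426825.9 / 1e6
= 81.4268 MPa

81.4268


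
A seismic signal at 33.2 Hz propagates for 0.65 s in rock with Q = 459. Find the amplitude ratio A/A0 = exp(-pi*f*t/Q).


pi*f*t/Q = pi*33.2*0.65/459 = 0.147703
A/A0 = exp(-0.147703) = 0.862687

0.862687


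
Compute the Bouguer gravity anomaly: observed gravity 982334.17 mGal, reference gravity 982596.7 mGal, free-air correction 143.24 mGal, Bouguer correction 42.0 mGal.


BA = g_obs - g_ref + FAC - BC
= 982334.17 - 982596.7 + 143.24 - 42.0
= -161.29 mGal

-161.29


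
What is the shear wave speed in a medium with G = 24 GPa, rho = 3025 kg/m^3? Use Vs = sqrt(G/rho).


Convert G to Pa: G = 24e9 Pa
Compute G/rho = 24e9 / 3025 = 7933884.2975
Vs = sqrt(7933884.2975) = 2816.72 m/s

2816.72


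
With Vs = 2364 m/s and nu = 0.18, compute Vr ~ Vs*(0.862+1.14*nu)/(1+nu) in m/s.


Numerator factor = 0.862 + 1.14*0.18 = 1.0672
Denominator = 1 + 0.18 = 1.18
Vr = 2364 * 1.0672 / 1.18 = 2138.02 m/s

2138.02


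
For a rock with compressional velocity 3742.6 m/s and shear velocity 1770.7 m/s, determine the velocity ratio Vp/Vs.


Vp/Vs = 3742.6 / 1770.7
= 2.1136

2.1136


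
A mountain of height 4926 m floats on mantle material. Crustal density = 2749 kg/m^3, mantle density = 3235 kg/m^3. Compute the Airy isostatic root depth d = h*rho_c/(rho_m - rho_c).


rho_m - rho_c = 3235 - 2749 = 486
d = 4926 * 2749 / 486
= 13541574 / 486
= 27863.32 m

27863.32


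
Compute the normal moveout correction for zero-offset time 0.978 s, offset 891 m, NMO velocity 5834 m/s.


x/Vnmo = 891/5834 = 0.152725
(x/Vnmo)^2 = 0.023325
t0^2 = 0.956484
sqrt(0.956484 + 0.023325) = 0.989853
dt = 0.989853 - 0.978 = 0.011853

0.011853


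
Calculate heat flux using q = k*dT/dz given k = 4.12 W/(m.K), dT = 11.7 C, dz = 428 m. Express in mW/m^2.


q = k * dT / dz * 1000
= 4.12 * 11.7 / 428 * 1000
= 0.112626 * 1000
= 112.6262 mW/m^2

112.6262


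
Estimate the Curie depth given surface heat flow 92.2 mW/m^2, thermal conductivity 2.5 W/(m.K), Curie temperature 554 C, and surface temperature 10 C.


T_Curie - T_surf = 554 - 10 = 544 C
Convert q to W/m^2: 92.2 mW/m^2 = 0.0922 W/m^2
d = 544 * 2.5 / 0.0922 = 14750.54 m

14750.54


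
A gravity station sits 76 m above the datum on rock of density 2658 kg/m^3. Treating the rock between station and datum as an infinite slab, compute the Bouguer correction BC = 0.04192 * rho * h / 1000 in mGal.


BC = 0.04192 * rho * h / 1000
= 0.04192 * 2658 * 76 / 1000
= 8.4682 mGal

8.4682


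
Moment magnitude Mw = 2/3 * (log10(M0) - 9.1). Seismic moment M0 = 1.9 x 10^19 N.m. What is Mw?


log10(M0) = log10(1.9 x 10^19) = 19.2788
Mw = 2/3 * (19.2788 - 9.1)
= 2/3 * 10.1788
= 6.79

6.79


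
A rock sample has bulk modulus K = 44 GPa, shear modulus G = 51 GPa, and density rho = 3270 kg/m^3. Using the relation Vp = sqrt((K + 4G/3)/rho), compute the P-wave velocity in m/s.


First compute the effective modulus:
K + 4G/3 = 44e9 + 4*51e9/3 = 112000000000.0 Pa
Then divide by density:
112000000000.0 / 3270 = 34250764.526 Pa/(kg/m^3)
Take the square root:
Vp = sqrt(34250764.526) = 5852.42 m/s

5852.42


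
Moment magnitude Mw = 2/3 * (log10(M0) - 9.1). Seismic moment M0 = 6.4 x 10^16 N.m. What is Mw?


log10(M0) = log10(6.4 x 10^16) = 16.8062
Mw = 2/3 * (16.8062 - 9.1)
= 2/3 * 7.7062
= 5.14

5.14


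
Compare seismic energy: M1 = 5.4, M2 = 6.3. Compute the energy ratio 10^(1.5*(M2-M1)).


M2 - M1 = 6.3 - 5.4 = 0.9
1.5 * 0.9 = 1.35
ratio = 10^1.35 = 22.39

22.39


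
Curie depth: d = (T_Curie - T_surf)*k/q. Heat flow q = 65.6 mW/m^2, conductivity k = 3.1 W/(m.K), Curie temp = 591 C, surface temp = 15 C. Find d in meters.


T_Curie - T_surf = 591 - 15 = 576 C
Convert q to W/m^2: 65.6 mW/m^2 = 0.0656 W/m^2
d = 576 * 3.1 / 0.0656 = 27219.51 m

27219.51
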